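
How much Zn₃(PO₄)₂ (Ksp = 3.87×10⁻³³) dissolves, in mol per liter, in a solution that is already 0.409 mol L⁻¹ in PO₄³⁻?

Zn₃(PO₄)₂(s) ⇌ 3 Zn²⁺(aq) + 2 PO₄³⁻(aq)
Let s be the solubility of Zn₃(PO₄)₂ here. The common ion gives [PO₄³⁻] ≈ 0.409 mol L⁻¹, and [Zn²⁺] = 3s.
Ksp = [Zn²⁺]^3[PO₄³⁻]^2 = (3s)^3(0.409)^2
(3s)^3 = 3.87×10⁻³³ / (0.409)^2 = 2.31×10⁻³²
s = 9.50×10⁻¹² mol L⁻¹

9.50×10⁻¹² M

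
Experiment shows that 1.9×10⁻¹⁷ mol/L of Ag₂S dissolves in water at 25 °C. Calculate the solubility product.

Ag₂S(s) ⇌ 2 Ag⁺(aq) + S²⁻(aq)
Call the molar solubility s, so that [Ag⁺] = 2s and [S²⁻] = s.
Ksp = [Ag⁺]^2[S²⁻] = (2s)^2 · s = 4s^3
Ksp = 4 × (1.9×10⁻¹⁷)^3 = 2.7×10⁻⁵⁰

Ksp = 2.7×10⁻⁵⁰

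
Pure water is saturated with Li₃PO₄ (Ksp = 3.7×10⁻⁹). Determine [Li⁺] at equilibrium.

Li₃PO₄(s) ⇌ 3 Li⁺(aq) + PO₄³⁻(aq)
For each mole of Li₃PO₄ that dissolves per liter, [Li⁺] = 3s and [PO₄³⁻] = s; let s denote this solubility.
Ksp = [Li⁺]^3[PO₄³⁻] = (3s)^3 · s = 27s^4 = 3.7×10⁻⁹
s = 3.4×10⁻³ M
[Li⁺] = 3s = 1.0×10⁻² M

1.0×10⁻² M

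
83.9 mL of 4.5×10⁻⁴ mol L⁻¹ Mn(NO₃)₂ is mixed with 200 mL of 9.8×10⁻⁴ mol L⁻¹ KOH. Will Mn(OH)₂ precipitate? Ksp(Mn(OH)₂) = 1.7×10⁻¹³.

Yes

The combined volume is 283.9 mL.
[Mn²⁺] = (4.5×10⁻⁴)(83.9)/283.9 = 1.3×10⁻⁴ mol L⁻¹
[OH⁻] = (9.8×10⁻⁴)(200)/283.9 = 6.9×10⁻⁴ mol L⁻¹
Q = [Mn²⁺][OH⁻]^2 = 6.3×10⁻¹¹
Since Q (6.3×10⁻¹¹) exceeds Ksp (1.7×10⁻¹³), Mn(OH)₂ will precipitate.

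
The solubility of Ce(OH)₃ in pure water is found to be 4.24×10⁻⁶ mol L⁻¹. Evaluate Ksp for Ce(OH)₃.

Ksp = 8.73×10⁻²¹

Ce(OH)₃(s) ⇌ Ce³⁺(aq) + 3 OH⁻(aq)
If s mol/L of Ce(OH)₃ dissolves, [Ce³⁺] = s and [OH⁻] = 3s.
Ksp = [Ce³⁺][OH⁻]^3 = s · (3s)^3 = 27s^4
Ksp = 27 × (4.24×10⁻⁶)^4 = 8.73×10⁻²¹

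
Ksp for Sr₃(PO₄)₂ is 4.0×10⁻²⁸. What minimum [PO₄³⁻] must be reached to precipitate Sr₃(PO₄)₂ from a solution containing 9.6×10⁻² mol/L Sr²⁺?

Precipitation begins when Q = Ksp.
Sr₃(PO₄)₂(s) ⇌ 3 Sr²⁺(aq) + 2 PO₄³⁻(aq)
Ksp = [Sr²⁺]^3[PO₄³⁻]^2 = [PO₄³⁻]^2(9.6×10⁻²)^3
[PO₄³⁻]^2 = 4.0×10⁻²⁸ / (9.6×10⁻²)^3 = 4.5×10⁻²⁵
[PO₄³⁻] = 6.7×10⁻¹³ mol/L

6.7×10⁻¹³ M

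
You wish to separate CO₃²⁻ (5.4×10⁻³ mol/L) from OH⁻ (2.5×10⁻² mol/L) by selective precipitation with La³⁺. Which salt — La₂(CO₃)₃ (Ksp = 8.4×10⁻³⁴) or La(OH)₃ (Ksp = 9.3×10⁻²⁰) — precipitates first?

Each salt precipitates once Q = Ksp for that salt.
For La₂(CO₃)₃: [La³⁺] = (Ksp/[CO₃²⁻]^3)^(1/2) = 7.3×10⁻¹⁴ mol/L
For La(OH)₃: [La³⁺] = (Ksp/[OH⁻]^3) = 6.0×10⁻¹⁵ mol/L
Since La(OH)₃ needs less La³⁺ to reach saturation, it precipitates first.

La(OH)₃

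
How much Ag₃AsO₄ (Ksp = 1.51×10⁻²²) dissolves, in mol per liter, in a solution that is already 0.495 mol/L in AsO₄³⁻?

Ag₃AsO₄(s) ⇌ 3 Ag⁺(aq) + AsO₄³⁻(aq)
The solution already contains AsO₄³⁻ at 0.495 mol/L. Let s be the molar solubility of Ag₃AsO₄.
[AsO₄³⁻] ≈ 0.495 mol/L (common ion dominates); [Ag⁺] = 3s.
Ksp = [Ag⁺]^3[AsO₄³⁻] = (3s)^3(0.495)
(3s)^3 = 1.51×10⁻²² / (0.495) = 3.05×10⁻²²
s = 2.24×10⁻⁸ mol/L

2.24×10⁻⁸ M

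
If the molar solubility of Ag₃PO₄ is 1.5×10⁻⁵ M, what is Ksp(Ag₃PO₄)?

Ag₃PO₄(s) ⇌ 3 Ag⁺(aq) + PO₄³⁻(aq)
If s mol/L of Ag₃PO₄ dissolves, [Ag⁺] = 3s and [PO₄³⁻] = s.
Ksp = [Ag⁺]^3[PO₄³⁻] = (3s)^3 · s = 27s^4
Ksp = 27 × (1.5×10⁻⁵)^4 = 1.4×10⁻¹⁸

Ksp = 1.4×10⁻¹⁸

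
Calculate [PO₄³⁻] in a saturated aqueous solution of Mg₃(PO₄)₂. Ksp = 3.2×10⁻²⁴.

Mg₃(PO₄)₂(s) ⇌ 3 Mg²⁺(aq) + 2 PO₄³⁻(aq)
Let s be the molar solubility. Then [Mg²⁺] = 3s and [PO₄³⁻] = 2s.
Ksp = [Mg²⁺]^3[PO₄³⁻]^2 = (3s)^3 · (2s)^2 = 108s^5 = 3.2×10⁻²⁴
s = 7.8×10⁻⁶ mol L⁻¹
[PO₄³⁻] = 2s = 1.6×10⁻⁵ mol L⁻¹

1.6×10⁻⁵ M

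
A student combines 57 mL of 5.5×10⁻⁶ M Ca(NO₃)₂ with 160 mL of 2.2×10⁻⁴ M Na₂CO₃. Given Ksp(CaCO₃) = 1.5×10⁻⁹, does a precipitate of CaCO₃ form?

After mixing, V = 57 mL + 160 mL = 217 mL.
[Ca²⁺] = (5.5×10⁻⁶)(57)/217 = 1.4×10⁻⁶ M
[CO₃²⁻] = (2.2×10⁻⁴)(160)/217 = 1.6×10⁻⁴ M
Q = [Ca²⁺][CO₃²⁻] = 2.3×10⁻¹⁰
Since Q (2.3×10⁻¹⁰) is less than Ksp (1.5×10⁻⁹), no CaCO₃ precipitates.

No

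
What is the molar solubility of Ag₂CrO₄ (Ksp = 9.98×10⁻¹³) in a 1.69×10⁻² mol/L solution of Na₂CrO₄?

3.84×10⁻⁶ M

Ag₂CrO₄(s) ⇌ 2 Ag⁺(aq) + CrO₄²⁻(aq)
Let s be the solubility of Ag₂CrO₄ here. The common ion gives [CrO₄²⁻] ≈ 1.69×10⁻² mol/L, and [Ag⁺] = 2s.
Ksp = [Ag⁺]^2[CrO₄²⁻] = (2s)^2(1.69×10⁻²)
(2s)^2 = 9.98×10⁻¹³ / (1.69×10⁻²) = 5.91×10⁻¹¹
s = 3.84×10⁻⁶ mol/L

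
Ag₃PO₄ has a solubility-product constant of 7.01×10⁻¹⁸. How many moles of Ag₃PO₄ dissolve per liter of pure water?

2.26×10⁻⁵ M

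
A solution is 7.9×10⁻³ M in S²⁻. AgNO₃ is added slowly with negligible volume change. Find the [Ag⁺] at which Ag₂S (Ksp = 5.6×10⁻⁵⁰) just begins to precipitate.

Precipitation of each salt begins when its ion product equals Ksp.
Ag₂S(s) ⇌ 2 Ag⁺(aq) + S²⁻(aq)
Ksp = [Ag⁺]^2[S²⁻] = [Ag⁺]^2(7.9×10⁻³)
[Ag⁺]^2 = 5.6×10⁻⁵⁰ / (7.9×10⁻³) = 7.1×10⁻⁴⁸
[Ag⁺] = 2.7×10⁻²⁴ M

2.7×10⁻²⁴ M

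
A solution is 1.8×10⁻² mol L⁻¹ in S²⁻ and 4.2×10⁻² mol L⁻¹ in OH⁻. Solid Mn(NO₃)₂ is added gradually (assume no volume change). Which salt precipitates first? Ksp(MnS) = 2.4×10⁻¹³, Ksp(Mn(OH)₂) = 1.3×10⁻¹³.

MnS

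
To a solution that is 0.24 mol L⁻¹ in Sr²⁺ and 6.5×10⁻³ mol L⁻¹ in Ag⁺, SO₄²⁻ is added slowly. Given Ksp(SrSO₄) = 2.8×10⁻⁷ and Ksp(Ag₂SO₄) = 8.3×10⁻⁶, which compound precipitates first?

The threshold for precipitation is Q = Ksp.
For SrSO₄: [SO₄²⁻] = (Ksp/[Sr²⁺]) = 1.2×10⁻⁶ mol L⁻¹
For Ag₂SO₄: [SO₄²⁻] = (Ksp/[Ag⁺]^2) = 0.20 mol L⁻¹
Since SrSO₄ needs less SO₄²⁻ to reach saturation, it precipitates first.

SrSO₄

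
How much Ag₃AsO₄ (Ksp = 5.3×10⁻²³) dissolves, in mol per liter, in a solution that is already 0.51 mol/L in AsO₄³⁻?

1.6×10⁻⁸ M

Ag₃AsO₄(s) ⇌ 3 Ag⁺(aq) + AsO₄³⁻(aq)
Let s be the solubility of Ag₃AsO₄ here. The common ion gives [AsO₄³⁻] ≈ 0.51 mol/L, and [Ag⁺] = 3s.
Ksp = [Ag⁺]^3[AsO₄³⁻] = (3s)^3(0.51)
(3s)^3 = 5.3×10⁻²³ / (0.51) = 1.0×10⁻²²
s = 1.6×10⁻⁸ mol/L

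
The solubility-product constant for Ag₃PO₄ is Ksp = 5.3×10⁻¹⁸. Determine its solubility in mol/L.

2.1×10⁻⁵ M

Ag₃PO₄(s) ⇌ 3 Ag⁺(aq) + PO₄³⁻(aq)
If s mol/L of Ag₃PO₄ dissolves, [Ag⁺] = 3s and [PO₄³⁻] = s.
Ksp = [Ag⁺]^3[PO₄³⁻] = (3s)^3 · s = 27s^4
27s^4 = 5.3×10⁻¹⁸  ⇒  s^4 = 2.0×10⁻¹⁹
s = (2.0×10⁻¹⁹)^(1/4) = 2.1×10⁻⁵ mol L⁻¹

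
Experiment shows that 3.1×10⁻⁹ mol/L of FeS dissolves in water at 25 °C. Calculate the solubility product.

FeS(s) ⇌ Fe²⁺(aq) + S²⁻(aq)
If s mol/L of FeS dissolves, [Fe²⁺] = s and [S²⁻] = s.
Ksp = [Fe²⁺][S²⁻] = s · s = s^2
Ksp = (3.1×10⁻⁹)^2 = 9.6×10⁻¹⁸

Ksp = 9.6×10⁻¹⁸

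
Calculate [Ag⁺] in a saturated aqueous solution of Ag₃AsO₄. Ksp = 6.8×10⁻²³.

Ag₃AsO₄(s) ⇌ 3 Ag⁺(aq) + AsO₄³⁻(aq)
Call the molar solubility s, so that [Ag⁺] = 3s and [AsO₄³⁻] = s.
Ksp = [Ag⁺]^3[AsO₄³⁻] = (3s)^3 · s = 27s^4 = 6.8×10⁻²³
s = 1.3×10⁻⁶ M
[Ag⁺] = 3s = 3.8×10⁻⁶ M

3.8×10⁻⁶ M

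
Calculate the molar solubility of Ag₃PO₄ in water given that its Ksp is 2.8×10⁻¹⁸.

Ag₃PO₄(s) ⇌ 3 Ag⁺(aq) + PO₄³⁻(aq)
With molar solubility s: [Ag⁺] = 3s, [PO₄³⁻] = s.
Ksp = [Ag⁺]^3[PO₄³⁻] = (3s)^3 · s = 27s^4
27s^4 = 2.8×10⁻¹⁸  ⇒  s^4 = 1.0×10⁻¹⁹
Taking the 4th root, s = 1.8×10⁻⁵ M.

1.8×10⁻⁵ M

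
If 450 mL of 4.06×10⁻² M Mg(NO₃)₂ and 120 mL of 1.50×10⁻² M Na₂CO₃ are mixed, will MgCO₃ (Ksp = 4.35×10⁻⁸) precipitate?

Total volume after mixing = 450 + 120 = 570 mL.
[Mg²⁺] = (4.06×10⁻²)(450)/570 = 3.21×10⁻² M
[CO₃²⁻] = (1.50×10⁻²)(120)/570 = 3.16×10⁻³ M
Q = [Mg²⁺][CO₃²⁻] = 1.01×10⁻⁴
Because Q > Ksp (1.01×10⁻⁴ vs 4.35×10⁻⁸), a precipitate of MgCO₃ forms.

Yes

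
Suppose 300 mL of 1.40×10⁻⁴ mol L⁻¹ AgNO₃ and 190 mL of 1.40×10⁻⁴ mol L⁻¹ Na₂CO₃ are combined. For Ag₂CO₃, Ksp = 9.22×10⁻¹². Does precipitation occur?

After mixing, V = 300 mL + 190 mL = 490 mL.
[Ag⁺] = (1.40×10⁻⁴)(300)/490 = 8.57×10⁻⁵ mol L⁻¹
[CO₃²⁻] = (1.40×10⁻⁴)(190)/490 = 5.43×10⁻⁵ mol L⁻¹
Q = [Ag⁺]^2[CO₃²⁻] = 3.99×10⁻¹³
Q = 3.99×10⁻¹³ < Ksp = 9.22×10⁻¹², so the solution is unsaturated and no precipitate forms.

No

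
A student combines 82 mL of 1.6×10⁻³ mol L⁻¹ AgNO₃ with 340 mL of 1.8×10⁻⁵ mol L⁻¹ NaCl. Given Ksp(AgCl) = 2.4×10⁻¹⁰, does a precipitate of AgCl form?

The combined volume is 422 mL.
[Ag⁺] = (1.6×10⁻³)(82)/422 = 3.1×10⁻⁴ mol L⁻¹
[Cl⁻] = (1.8×10⁻⁵)(340)/422 = 1.5×10⁻⁵ mol L⁻¹
Q = [Ag⁺][Cl⁻] = 4.5×10⁻⁹
Q = 4.5×10⁻⁹ > Ksp = 2.4×10⁻¹⁰, so the solution is supersaturated and AgCl precipitates.

Yes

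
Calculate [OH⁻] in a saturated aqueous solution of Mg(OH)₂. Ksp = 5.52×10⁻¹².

Mg(OH)₂(s) ⇌ Mg²⁺(aq) + 2 OH⁻(aq)
With molar solubility s: [Mg²⁺] = s, [OH⁻] = 2s.
Ksp = [Mg²⁺][OH⁻]^2 = s · (2s)^2 = 4s^3 = 5.52×10⁻¹²
s = 1.11×10⁻⁴ mol L⁻¹
[OH⁻] = 2s = 2.23×10⁻⁴ mol L⁻¹

2.23×10⁻⁴ M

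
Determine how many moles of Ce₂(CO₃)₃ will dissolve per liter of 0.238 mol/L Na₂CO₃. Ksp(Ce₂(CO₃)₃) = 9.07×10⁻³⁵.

4.10×10⁻¹⁷ M

Ce₂(CO₃)₃(s) ⇌ 2 Ce³⁺(aq) + 3 CO₃²⁻(aq)
Let s be the solubility of Ce₂(CO₃)₃ here. The common ion gives [CO₃²⁻] ≈ 0.238 mol/L, and [Ce³⁺] = 2s.
Ksp = [Ce³⁺]^2[CO₃²⁻]^3 = (2s)^2(0.238)^3
(2s)^2 = 9.07×10⁻³⁵ / (0.238)^3 = 6.73×10⁻³³
s = 4.10×10⁻¹⁷ mol/L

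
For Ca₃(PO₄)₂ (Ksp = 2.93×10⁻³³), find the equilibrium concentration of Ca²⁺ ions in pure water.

Ca₃(PO₄)₂(s) ⇌ 3 Ca²⁺(aq) + 2 PO₄³⁻(aq)
With molar solubility s: [Ca²⁺] = 3s, [PO₄³⁻] = 2s.
Ksp = [Ca²⁺]^3[PO₄³⁻]^2 = (3s)^3 · (2s)^2 = 108s^5 = 2.93×10⁻³³
s = 1.22×10⁻⁷ mol/L
[Ca²⁺] = 3s = 3.66×10⁻⁷ mol/L

3.66×10⁻⁷ M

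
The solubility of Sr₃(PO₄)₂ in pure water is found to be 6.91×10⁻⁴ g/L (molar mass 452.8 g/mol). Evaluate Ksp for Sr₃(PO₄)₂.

Ksp = 8.94×10⁻²⁸

Molar solubility s = (6.91×10⁻⁴ g/L) / (452.8 g/mol) = 1.5261×10⁻⁶ mol/L
Sr₃(PO₄)₂(s) ⇌ 3 Sr²⁺(aq) + 2 PO₄³⁻(aq)
With molar solubility s: [Sr²⁺] = 3s, [PO₄³⁻] = 2s.
Ksp = [Sr²⁺]^3[PO₄³⁻]^2 = (3s)^3 · (2s)^2 = 108s^5
Ksp = 108 × (1.5261×10⁻⁶)^5 = 8.94×10⁻²⁸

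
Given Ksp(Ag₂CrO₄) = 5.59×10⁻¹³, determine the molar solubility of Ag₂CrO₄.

5.19×10⁻⁵ M

Ag₂CrO₄(s) ⇌ 2 Ag⁺(aq) + CrO₄²⁻(aq)
Let s be the molar solubility. Then [Ag⁺] = 2s and [CrO₄²⁻] = s.
Ksp = [Ag⁺]^2[CrO₄²⁻] = (2s)^2 · s = 4s^3
4s^3 = 5.59×10⁻¹³  ⇒  s^3 = 1.40×10⁻¹³
s = (1.40×10⁻¹³)^(1/3) = 5.19×10⁻⁵ mol/L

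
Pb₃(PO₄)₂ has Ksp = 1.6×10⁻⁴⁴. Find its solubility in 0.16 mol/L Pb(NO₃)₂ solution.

Pb₃(PO₄)₂(s) ⇌ 3 Pb²⁺(aq) + 2 PO₄³⁻(aq)
The solution already contains Pb²⁺ at 0.16 mol/L. Let s be the molar solubility of Pb₃(PO₄)₂.
[Pb²⁺] ≈ 0.16 mol/L (common ion dominates); [PO₄³⁻] = 2s.
Ksp = [Pb²⁺]^3[PO₄³⁻]^2 = (0.16)^3(2s)^2
(2s)^2 = 1.6×10⁻⁴⁴ / (0.16)^3 = 3.9×10⁻⁴²
s = 9.9×10⁻²² mol/L

9.9×10⁻²² M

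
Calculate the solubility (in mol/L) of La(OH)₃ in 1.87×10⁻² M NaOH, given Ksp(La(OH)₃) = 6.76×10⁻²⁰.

La(OH)₃(s) ⇌ La³⁺(aq) + 3 OH⁻(aq)
OH⁻ is already present at 1.87×10⁻² M. If s mol/L of La(OH)₃ dissolves, [La³⁺] = s while [OH⁻] ≈ 1.87×10⁻² M.
Ksp = [La³⁺][OH⁻]^3 = s(1.87×10⁻²)^3
s = 6.76×10⁻²⁰ / (1.87×10⁻²)^3 = 1.03×10⁻¹⁴
s = 1.03×10⁻¹⁴ M

1.03×10⁻¹⁴ M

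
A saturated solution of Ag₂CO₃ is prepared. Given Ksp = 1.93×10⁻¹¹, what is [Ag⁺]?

3.38×10⁻⁴ M

Ag₂CO₃(s) ⇌ 2 Ag⁺(aq) + CO₃²⁻(aq)
Call the molar solubility s, so that [Ag⁺] = 2s and [CO₃²⁻] = s.
Ksp = [Ag⁺]^2[CO₃²⁻] = (2s)^2 · s = 4s^3 = 1.93×10⁻¹¹
s = 1.69×10⁻⁴ M
[Ag⁺] = 2s = 3.38×10⁻⁴ M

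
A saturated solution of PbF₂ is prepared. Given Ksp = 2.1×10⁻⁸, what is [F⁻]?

3.5×10⁻³ M

PbF₂(s) ⇌ Pb²⁺(aq) + 2 F⁻(aq)
For each mole of PbF₂ that dissolves per liter, [Pb²⁺] = s and [F⁻] = 2s; let s denote this solubility.
Ksp = [Pb²⁺][F⁻]^2 = s · (2s)^2 = 4s^3 = 2.1×10⁻⁸
s = 1.7×10⁻³ M
[F⁻] = 2s = 3.5×10⁻³ M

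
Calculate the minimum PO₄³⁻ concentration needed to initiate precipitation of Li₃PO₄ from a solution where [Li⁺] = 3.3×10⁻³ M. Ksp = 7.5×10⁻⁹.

0.21 M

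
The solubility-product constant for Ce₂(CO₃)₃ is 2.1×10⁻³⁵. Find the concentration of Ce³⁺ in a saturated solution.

9.1×10⁻⁸ M

Ce₂(CO₃)₃(s) ⇌ 2 Ce³⁺(aq) + 3 CO₃²⁻(aq)
With molar solubility s: [Ce³⁺] = 2s, [CO₃²⁻] = 3s.
Ksp = [Ce³⁺]^2[CO₃²⁻]^3 = (2s)^2 · (3s)^3 = 108s^5 = 2.1×10⁻³⁵
s = 4.5×10⁻⁸ M
[Ce³⁺] = 2s = 9.1×10⁻⁸ M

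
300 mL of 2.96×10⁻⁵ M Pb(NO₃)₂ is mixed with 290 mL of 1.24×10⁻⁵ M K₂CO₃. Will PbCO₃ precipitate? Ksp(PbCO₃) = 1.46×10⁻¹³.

After mixing, V = 300 mL + 290 mL = 590 mL.
[Pb²⁺] = (2.96×10⁻⁵)(300)/590 = 1.51×10⁻⁵ M
[CO₃²⁻] = (1.24×10⁻⁵)(290)/590 = 6.09×10⁻⁶ M
Q = [Pb²⁺][CO₃²⁻] = 9.17×10⁻¹¹
Since Q (9.17×10⁻¹¹) exceeds Ksp (1.46×10⁻¹³), PbCO₃ will precipitate.

Yes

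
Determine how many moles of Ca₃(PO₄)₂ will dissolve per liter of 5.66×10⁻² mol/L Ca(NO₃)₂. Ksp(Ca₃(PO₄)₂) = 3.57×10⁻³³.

Ca₃(PO₄)₂(s) ⇌ 3 Ca²⁺(aq) + 2 PO₄³⁻(aq)
Ca²⁺ is already present at 5.66×10⁻² mol/L. If s mol/L of Ca₃(PO₄)₂ dissolves, [PO₄³⁻] = 2s while [Ca²⁺] ≈ 5.66×10⁻² mol/L.
Ksp = [Ca²⁺]^3[PO₄³⁻]^2 = (5.66×10⁻²)^3(2s)^2
(2s)^2 = 3.57×10⁻³³ / (5.66×10⁻²)^3 = 1.97×10⁻²⁹
s = 2.22×10⁻¹⁵ mol/L

2.22×10⁻¹⁵ M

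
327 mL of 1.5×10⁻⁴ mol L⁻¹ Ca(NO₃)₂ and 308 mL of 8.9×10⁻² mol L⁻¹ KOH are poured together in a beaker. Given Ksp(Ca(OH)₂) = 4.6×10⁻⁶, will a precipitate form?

After mixing, V = 327 mL + 308 mL = 635 mL.
[Ca²⁺] = (1.5×10⁻⁴)(327)/635 = 7.7×10⁻⁵ mol L⁻¹
[OH⁻] = (8.9×10⁻²)(308)/635 = 4.3×10⁻² mol L⁻¹
Q = [Ca²⁺][OH⁻]^2 = 1.4×10⁻⁷
Q = 1.4×10⁻⁷ < Ksp = 4.6×10⁻⁶, so the solution is unsaturated and no precipitate forms.

No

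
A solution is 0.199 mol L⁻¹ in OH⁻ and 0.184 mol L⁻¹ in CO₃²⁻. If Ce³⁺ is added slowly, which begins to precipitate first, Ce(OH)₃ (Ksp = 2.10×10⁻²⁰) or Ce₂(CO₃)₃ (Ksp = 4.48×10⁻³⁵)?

Ce(OH)₃

A salt starts to precipitate once the ion product Q reaches its Ksp.
For Ce(OH)₃: [Ce³⁺] = (Ksp/[OH⁻]^3) = 2.66×10⁻¹⁸ mol L⁻¹
For Ce₂(CO₃)₃: [Ce³⁺] = (Ksp/[CO₃²⁻]^3)^(1/2) = 8.48×10⁻¹⁷ mol L⁻¹
Since Ce(OH)₃ needs less Ce³⁺ to reach saturation, it precipitates first.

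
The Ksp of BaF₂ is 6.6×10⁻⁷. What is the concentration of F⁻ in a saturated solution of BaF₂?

BaF₂(s) ⇌ Ba²⁺(aq) + 2 F⁻(aq)
Let s be the molar solubility. Then [Ba²⁺] = s and [F⁻] = 2s.
Ksp = [Ba²⁺][F⁻]^2 = s · (2s)^2 = 4s^3 = 6.6×10⁻⁷
s = 5.5×10⁻³ M
[F⁻] = 2s = 1.1×10⁻² M

1.1×10⁻² M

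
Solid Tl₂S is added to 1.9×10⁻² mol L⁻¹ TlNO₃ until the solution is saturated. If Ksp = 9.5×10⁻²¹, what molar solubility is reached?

2.6×10⁻¹⁷ M

Tl₂S(s) ⇌ 2 Tl⁺(aq) + S²⁻(aq)
With Tl⁺ already at 1.9×10⁻² mol L⁻¹ and s small, take [Tl⁺] ≈ 1.9×10⁻² mol L⁻¹ and [S²⁻] = s.
Ksp = [Tl⁺]^2[S²⁻] = (1.9×10⁻²)^2s
s = 9.5×10⁻²¹ / (1.9×10⁻²)^2 = 2.6×10⁻¹⁷
s = 2.6×10⁻¹⁷ mol L⁻¹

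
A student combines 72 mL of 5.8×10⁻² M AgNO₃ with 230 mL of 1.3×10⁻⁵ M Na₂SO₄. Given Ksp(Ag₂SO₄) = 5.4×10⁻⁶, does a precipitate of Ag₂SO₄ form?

No

After mixing, V = 72 mL + 230 mL = 302 mL.
[Ag⁺] = (5.8×10⁻²)(72)/302 = 1.4×10⁻² M
[SO₄²⁻] = (1.3×10⁻⁵)(230)/302 = 9.9×10⁻⁶ M
Q = [Ag⁺]^2[SO₄²⁻] = 1.9×10⁻⁹
Since Q (1.9×10⁻⁹) is less than Ksp (5.4×10⁻⁶), no Ag₂SO₄ precipitates.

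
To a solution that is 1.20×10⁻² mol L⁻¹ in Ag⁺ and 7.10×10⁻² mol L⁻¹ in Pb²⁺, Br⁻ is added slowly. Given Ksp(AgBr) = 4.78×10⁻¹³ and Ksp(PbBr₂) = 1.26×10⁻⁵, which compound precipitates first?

AgBr

The threshold for precipitation is Q = Ksp.
For AgBr: [Br⁻] = (Ksp/[Ag⁺]) = 3.98×10⁻¹¹ mol L⁻¹
For PbBr₂: [Br⁻] = (Ksp/[Pb²⁺])^(1/2) = 1.33×10⁻² mol L⁻¹
Since AgBr needs less Br⁻ to reach saturation, it precipitates first.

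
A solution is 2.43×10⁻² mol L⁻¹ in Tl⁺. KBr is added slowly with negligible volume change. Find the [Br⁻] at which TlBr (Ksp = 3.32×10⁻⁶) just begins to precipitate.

1.37×10⁻⁴ M

A salt starts to precipitate once the ion product Q reaches its Ksp.
TlBr(s) ⇌ Tl⁺(aq) + Br⁻(aq)
Ksp = [Tl⁺][Br⁻] = [Br⁻](2.43×10⁻²)
[Br⁻] = 3.32×10⁻⁶ / (2.43×10⁻²) = 1.37×10⁻⁴
[Br⁻] = 1.37×10⁻⁴ mol L⁻¹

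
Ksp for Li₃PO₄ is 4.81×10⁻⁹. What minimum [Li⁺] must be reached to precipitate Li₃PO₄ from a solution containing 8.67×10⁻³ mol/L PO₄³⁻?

Precipitation begins when Q = Ksp.
Li₃PO₄(s) ⇌ 3 Li⁺(aq) + PO₄³⁻(aq)
Ksp = [Li⁺]^3[PO₄³⁻] = [Li⁺]^3(8.67×10⁻³)
[Li⁺]^3 = 4.81×10⁻⁹ / (8.67×10⁻³) = 5.55×10⁻⁷
[Li⁺] = 8.22×10⁻³ mol/L

8.22×10⁻³ M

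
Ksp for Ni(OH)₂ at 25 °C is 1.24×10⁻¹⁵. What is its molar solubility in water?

6.77×10⁻⁶ M

Ni(OH)₂(s) ⇌ Ni²⁺(aq) + 2 OH⁻(aq)
Call the molar solubility s, so that [Ni²⁺] = s and [OH⁻] = 2s.
Ksp = [Ni²⁺][OH⁻]^2 = s · (2s)^2 = 4s^3
4s^3 = 1.24×10⁻¹⁵  ⇒  s^3 = 3.10×10⁻¹⁶
Taking the 3rd root, s = 6.77×10⁻⁶ M.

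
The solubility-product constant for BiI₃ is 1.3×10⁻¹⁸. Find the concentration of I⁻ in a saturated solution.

4.4×10⁻⁵ M

BiI₃(s) ⇌ Bi³⁺(aq) + 3 I⁻(aq)
With molar solubility s: [Bi³⁺] = s, [I⁻] = 3s.
Ksp = [Bi³⁺][I⁻]^3 = s · (3s)^3 = 27s^4 = 1.3×10⁻¹⁸
s = 1.5×10⁻⁵ mol/L
[I⁻] = 3s = 4.4×10⁻⁵ mol/L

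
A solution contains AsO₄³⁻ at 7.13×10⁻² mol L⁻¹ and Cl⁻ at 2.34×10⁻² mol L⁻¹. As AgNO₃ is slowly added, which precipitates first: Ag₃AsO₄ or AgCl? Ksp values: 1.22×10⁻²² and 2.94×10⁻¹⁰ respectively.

Precipitation begins when Q = Ksp.
For Ag₃AsO₄: [Ag⁺] = (Ksp/[AsO₄³⁻])^(1/3) = 1.20×10⁻⁷ mol L⁻¹
For AgCl: [Ag⁺] = (Ksp/[Cl⁻]) = 1.26×10⁻⁸ mol L⁻¹
The smaller threshold [Ag⁺] is reached first, so AgCl precipitates first.

AgCl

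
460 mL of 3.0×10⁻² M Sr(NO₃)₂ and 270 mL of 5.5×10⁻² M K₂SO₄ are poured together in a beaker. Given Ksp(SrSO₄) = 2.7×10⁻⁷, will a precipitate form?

Yes

The combined volume is 730 mL.
[Sr²⁺] = (3.0×10⁻²)(460)/730 = 1.9×10⁻² M
[SO₄²⁻] = (5.5×10⁻²)(270)/730 = 2.0×10⁻² M
Q = [Sr²⁺][SO₄²⁻] = 3.8×10⁻⁴
Q = 3.8×10⁻⁴ > Ksp = 2.7×10⁻⁷, so the solution is supersaturated and SrSO₄ precipitates.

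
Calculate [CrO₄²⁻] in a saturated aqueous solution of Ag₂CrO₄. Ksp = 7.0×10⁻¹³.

Ag₂CrO₄(s) ⇌ 2 Ag⁺(aq) + CrO₄²⁻(aq)
Call the molar solubility s, so that [Ag⁺] = 2s and [CrO₄²⁻] = s.
Ksp = [Ag⁺]^2[CrO₄²⁻] = (2s)^2 · s = 4s^3 = 7.0×10⁻¹³
s = 5.6×10⁻⁵ mol L⁻¹
[CrO₄²⁻] = s = 5.6×10⁻⁵ mol L⁻¹

5.6×10⁻⁵ M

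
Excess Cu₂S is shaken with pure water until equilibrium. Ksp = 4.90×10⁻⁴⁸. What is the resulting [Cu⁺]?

2.14×10⁻¹⁶ M

Cu₂S(s) ⇌ 2 Cu⁺(aq) + S²⁻(aq)
For each mole of Cu₂S that dissolves per liter, [Cu⁺] = 2s and [S²⁻] = s; let s denote this solubility.
Ksp = [Cu⁺]^2[S²⁻] = (2s)^2 · s = 4s^3 = 4.90×10⁻⁴⁸
s = 1.07×10⁻¹⁶ mol/L
[Cu⁺] = 2s = 2.14×10⁻¹⁶ mol/L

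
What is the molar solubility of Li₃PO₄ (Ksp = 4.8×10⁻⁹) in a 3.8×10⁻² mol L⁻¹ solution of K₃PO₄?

1.7×10⁻³ M

Li₃PO₄(s) ⇌ 3 Li⁺(aq) + PO₄³⁻(aq)
Let s be the solubility of Li₃PO₄ here. The common ion gives [PO₄³⁻] ≈ 3.8×10⁻² mol L⁻¹, and [Li⁺] = 3s.
Ksp = [Li⁺]^3[PO₄³⁻] = (3s)^3(3.8×10⁻²)
(3s)^3 = 4.8×10⁻⁹ / (3.8×10⁻²) = 1.3×10⁻⁷
s = 1.7×10⁻³ mol L⁻¹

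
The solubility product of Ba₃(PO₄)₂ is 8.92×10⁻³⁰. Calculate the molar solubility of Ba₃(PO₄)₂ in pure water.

Ba₃(PO₄)₂(s) ⇌ 3 Ba²⁺(aq) + 2 PO₄³⁻(aq)
With molar solubility s: [Ba²⁺] = 3s, [PO₄³⁻] = 2s.
Ksp = [Ba²⁺]^3[PO₄³⁻]^2 = (3s)^3 · (2s)^2 = 108s^5
108s^5 = 8.92×10⁻³⁰  ⇒  s^5 = 8.26×10⁻³²
Taking the 5th root, s = 6.07×10⁻⁷ mol L⁻¹.

6.07×10⁻⁷ M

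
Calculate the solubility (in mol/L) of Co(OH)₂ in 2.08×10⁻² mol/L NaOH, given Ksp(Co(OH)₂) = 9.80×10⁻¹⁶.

Co(OH)₂(s) ⇌ Co²⁺(aq) + 2 OH⁻(aq)
Let s be the solubility of Co(OH)₂ here. The common ion gives [OH⁻] ≈ 2.08×10⁻² mol/L, and [Co²⁺] = s.
Ksp = [Co²⁺][OH⁻]^2 = s(2.08×10⁻²)^2
s = 9.80×10⁻¹⁶ / (2.08×10⁻²)^2 = 2.27×10⁻¹²
s = 2.27×10⁻¹² mol/L

2.27×10⁻¹² M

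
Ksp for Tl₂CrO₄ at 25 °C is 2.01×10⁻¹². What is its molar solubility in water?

Tl₂CrO₄(s) ⇌ 2 Tl⁺(aq) + CrO₄²⁻(aq)
For each mole of Tl₂CrO₄ that dissolves per liter, [Tl⁺] = 2s and [CrO₄²⁻] = s; let s denote this solubility.
Ksp = [Tl⁺]^2[CrO₄²⁻] = (2s)^2 · s = 4s^3
4s^3 = 2.01×10⁻¹²  ⇒  s^3 = 5.03×10⁻¹³
s = (5.03×10⁻¹³)^(1/3) = 7.95×10⁻⁵ mol L⁻¹

7.95×10⁻⁵ M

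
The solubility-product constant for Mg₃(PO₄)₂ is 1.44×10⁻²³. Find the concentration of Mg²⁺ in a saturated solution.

Mg₃(PO₄)₂(s) ⇌ 3 Mg²⁺(aq) + 2 PO₄³⁻(aq)
With molar solubility s: [Mg²⁺] = 3s, [PO₄³⁻] = 2s.
Ksp = [Mg²⁺]^3[PO₄³⁻]^2 = (3s)^3 · (2s)^2 = 108s^5 = 1.44×10⁻²³
s = 1.06×10⁻⁵ mol L⁻¹
[Mg²⁺] = 3s = 3.18×10⁻⁵ mol L⁻¹

3.18×10⁻⁵ M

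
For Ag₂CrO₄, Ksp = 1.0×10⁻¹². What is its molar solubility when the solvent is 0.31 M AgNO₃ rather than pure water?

1.0×10⁻¹¹ M

Ag₂CrO₄(s) ⇌ 2 Ag⁺(aq) + CrO₄²⁻(aq)
Let s be the solubility of Ag₂CrO₄ here. The common ion gives [Ag⁺] ≈ 0.31 M, and [CrO₄²⁻] = s.
Ksp = [Ag⁺]^2[CrO₄²⁻] = (0.31)^2s
s = 1.0×10⁻¹² / (0.31)^2 = 1.0×10⁻¹¹
s = 1.0×10⁻¹¹ M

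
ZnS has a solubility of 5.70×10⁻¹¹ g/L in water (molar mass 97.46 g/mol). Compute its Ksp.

Ksp = 3.42×10⁻²⁵

Molar solubility s = (5.70×10⁻¹¹ g/L) / (97.46 g/mol) = 5.8486×10⁻¹³ mol/L
ZnS(s) ⇌ Zn²⁺(aq) + S²⁻(aq)
Let s be the molar solubility. Then [Zn²⁺] = s and [S²⁻] = s.
Ksp = [Zn²⁺][S²⁻] = s · s = s^2
Ksp = (5.8486×10⁻¹³)^2 = 3.42×10⁻²⁵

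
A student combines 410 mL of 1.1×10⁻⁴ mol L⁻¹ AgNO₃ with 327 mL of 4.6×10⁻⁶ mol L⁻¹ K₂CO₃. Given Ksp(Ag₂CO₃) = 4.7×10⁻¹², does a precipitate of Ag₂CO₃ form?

After mixing, V = 410 mL + 327 mL = 737 mL.
[Ag⁺] = (1.1×10⁻⁴)(410)/737 = 6.1×10⁻⁵ mol L⁻¹
[CO₃²⁻] = (4.6×10⁻⁶)(327)/737 = 2.0×10⁻⁶ mol L⁻¹
Q = [Ag⁺]^2[CO₃²⁻] = 7.6×10⁻¹⁵
Q = 7.6×10⁻¹⁵ < Ksp = 4.7×10⁻¹², so the solution is unsaturated and no precipitate forms.

No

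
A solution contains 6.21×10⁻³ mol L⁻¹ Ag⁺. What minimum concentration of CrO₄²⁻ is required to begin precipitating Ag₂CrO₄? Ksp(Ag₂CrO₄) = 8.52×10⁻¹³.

2.21×10⁻⁸ M

Precipitation of each salt begins when its ion product equals Ksp.
Ag₂CrO₄(s) ⇌ 2 Ag⁺(aq) + CrO₄²⁻(aq)
Ksp = [Ag⁺]^2[CrO₄²⁻] = [CrO₄²⁻](6.21×10⁻³)^2
[CrO₄²⁻] = 8.52×10⁻¹³ / (6.21×10⁻³)^2 = 2.21×10⁻⁸
[CrO₄²⁻] = 2.21×10⁻⁸ mol L⁻¹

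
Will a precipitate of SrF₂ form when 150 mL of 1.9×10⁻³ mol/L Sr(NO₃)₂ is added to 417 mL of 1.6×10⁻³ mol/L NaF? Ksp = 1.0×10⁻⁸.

The combined volume is 567 mL.
[Sr²⁺] = (1.9×10⁻³)(150)/567 = 5.0×10⁻⁴ mol/L
[F⁻] = (1.6×10⁻³)(417)/567 = 1.2×10⁻³ mol/L
Q = [Sr²⁺][F⁻]^2 = 7.0×10⁻¹⁰
Since Q (7.0×10⁻¹⁰) is less than Ksp (1.0×10⁻⁸), no SrF₂ precipitates.

No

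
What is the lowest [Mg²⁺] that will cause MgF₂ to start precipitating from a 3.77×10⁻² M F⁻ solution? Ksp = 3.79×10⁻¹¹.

Precipitation begins when Q = Ksp.
MgF₂(s) ⇌ Mg²⁺(aq) + 2 F⁻(aq)
Ksp = [Mg²⁺][F⁻]^2 = [Mg²⁺](3.77×10⁻²)^2
[Mg²⁺] = 3.79×10⁻¹¹ / (3.77×10⁻²)^2 = 2.67×10⁻⁸
[Mg²⁺] = 2.67×10⁻⁸ M

2.67×10⁻⁸ M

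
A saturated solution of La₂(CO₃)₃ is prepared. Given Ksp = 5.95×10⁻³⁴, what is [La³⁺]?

La₂(CO₃)₃(s) ⇌ 2 La³⁺(aq) + 3 CO₃²⁻(aq)
For each mole of La₂(CO₃)₃ that dissolves per liter, [La³⁺] = 2s and [CO₃²⁻] = 3s; let s denote this solubility.
Ksp = [La³⁺]^2[CO₃²⁻]^3 = (2s)^2 · (3s)^3 = 108s^5 = 5.95×10⁻³⁴
s = 8.88×10⁻⁸ mol/L
[La³⁺] = 2s = 1.78×10⁻⁷ mol/L

1.78×10⁻⁷ M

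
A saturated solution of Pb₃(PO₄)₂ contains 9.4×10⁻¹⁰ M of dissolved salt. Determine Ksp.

Ksp = 7.9×10⁻⁴⁴

Pb₃(PO₄)₂(s) ⇌ 3 Pb²⁺(aq) + 2 PO₄³⁻(aq)
For each mole of Pb₃(PO₄)₂ that dissolves per liter, [Pb²⁺] = 3s and [PO₄³⁻] = 2s; let s denote this solubility.
Ksp = [Pb²⁺]^3[PO₄³⁻]^2 = (3s)^3 · (2s)^2 = 108s^5
Ksp = 108 × (9.4×10⁻¹⁰)^5 = 7.9×10⁻⁴⁴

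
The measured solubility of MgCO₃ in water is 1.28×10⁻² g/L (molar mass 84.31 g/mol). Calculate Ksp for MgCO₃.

Molar solubility s = (1.28×10⁻² g/L) / (84.31 g/mol) = 1.5182×10⁻⁴ mol/L
MgCO₃(s) ⇌ Mg²⁺(aq) + CO₃²⁻(aq)
With molar solubility s: [Mg²⁺] = s, [CO₃²⁻] = s.
Ksp = [Mg²⁺][CO₃²⁻] = s · s = s^2
Ksp = (1.5182×10⁻⁴)^2 = 2.30×10⁻⁸

Ksp = 2.30×10⁻⁸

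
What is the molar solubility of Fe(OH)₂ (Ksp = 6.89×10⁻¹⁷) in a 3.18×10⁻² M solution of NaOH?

6.81×10⁻¹⁴ M

Fe(OH)₂(s) ⇌ Fe²⁺(aq) + 2 OH⁻(aq)
OH⁻ is already present at 3.18×10⁻² M. If s mol/L of Fe(OH)₂ dissolves, [Fe²⁺] = s while [OH⁻] ≈ 3.18×10⁻² M.
Ksp = [Fe²⁺][OH⁻]^2 = s(3.18×10⁻²)^2
s = 6.89×10⁻¹⁷ / (3.18×10⁻²)^2 = 6.81×10⁻¹⁴
s = 6.81×10⁻¹⁴ M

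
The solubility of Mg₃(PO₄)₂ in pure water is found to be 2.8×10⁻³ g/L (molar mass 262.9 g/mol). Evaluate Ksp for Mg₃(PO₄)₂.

Ksp = 1.5×10⁻²³

Molar solubility s = (2.8×10⁻³ g/L) / (262.9 g/mol) = 1.065×10⁻⁵ mol/L
Mg₃(PO₄)₂(s) ⇌ 3 Mg²⁺(aq) + 2 PO₄³⁻(aq)
With molar solubility s: [Mg²⁺] = 3s, [PO₄³⁻] = 2s.
Ksp = [Mg²⁺]^3[PO₄³⁻]^2 = (3s)^3 · (2s)^2 = 108s^5
Ksp = 108 × (1.065×10⁻⁵)^5 = 1.5×10⁻²³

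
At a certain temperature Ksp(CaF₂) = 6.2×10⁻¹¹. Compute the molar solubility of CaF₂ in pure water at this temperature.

CaF₂(s) ⇌ Ca²⁺(aq) + 2 F⁻(aq)
For each mole of CaF₂ that dissolves per liter, [Ca²⁺] = s and [F⁻] = 2s; let s denote this solubility.
Ksp = [Ca²⁺][F⁻]^2 = s · (2s)^2 = 4s^3
4s^3 = 6.2×10⁻¹¹  ⇒  s^3 = 1.6×10⁻¹¹
s = (1.6×10⁻¹¹)^(1/3) = 2.5×10⁻⁴ mol/L

2.5×10⁻⁴ M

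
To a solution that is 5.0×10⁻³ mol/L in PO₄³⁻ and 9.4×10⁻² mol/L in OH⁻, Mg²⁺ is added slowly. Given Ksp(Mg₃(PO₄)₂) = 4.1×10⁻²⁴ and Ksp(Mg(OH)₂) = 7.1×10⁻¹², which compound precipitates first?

The threshold for precipitation is Q = Ksp.
For Mg₃(PO₄)₂: [Mg²⁺] = (Ksp/[PO₄³⁻]^2)^(1/3) = 5.5×10⁻⁷ mol/L
For Mg(OH)₂: [Mg²⁺] = (Ksp/[OH⁻]^2) = 8.0×10⁻¹⁰ mol/L
The smaller threshold [Mg²⁺] is reached first, so Mg(OH)₂ precipitates first.

Mg(OH)₂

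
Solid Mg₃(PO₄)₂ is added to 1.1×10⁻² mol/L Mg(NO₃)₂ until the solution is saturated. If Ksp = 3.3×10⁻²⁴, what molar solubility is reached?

Mg₃(PO₄)₂(s) ⇌ 3 Mg²⁺(aq) + 2 PO₄³⁻(aq)
Let s be the solubility of Mg₃(PO₄)₂ here. The common ion gives [Mg²⁺] ≈ 1.1×10⁻² mol/L, and [PO₄³⁻] = 2s.
Ksp = [Mg²⁺]^3[PO₄³⁻]^2 = (1.1×10⁻²)^3(2s)^2
(2s)^2 = 3.3×10⁻²⁴ / (1.1×10⁻²)^3 = 2.5×10⁻¹⁸
s = 7.9×10⁻¹⁰ mol/L

7.9×10⁻¹⁰ M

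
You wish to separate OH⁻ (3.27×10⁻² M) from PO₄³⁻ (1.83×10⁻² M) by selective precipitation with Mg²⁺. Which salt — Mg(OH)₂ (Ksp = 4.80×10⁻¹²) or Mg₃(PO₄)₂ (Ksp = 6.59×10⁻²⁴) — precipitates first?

Mg(OH)₂

The threshold for precipitation is Q = Ksp.
For Mg(OH)₂: [Mg²⁺] = (Ksp/[OH⁻]^2) = 4.49×10⁻⁹ M
For Mg₃(PO₄)₂: [Mg²⁺] = (Ksp/[PO₄³⁻]^2)^(1/3) = 2.70×10⁻⁷ M
Mg(OH)₂ requires the lower [Mg²⁺], so it precipitates first.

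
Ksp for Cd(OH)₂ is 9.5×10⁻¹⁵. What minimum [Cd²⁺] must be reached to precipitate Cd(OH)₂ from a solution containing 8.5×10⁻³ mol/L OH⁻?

Precipitation begins when Q = Ksp.
Cd(OH)₂(s) ⇌ Cd²⁺(aq) + 2 OH⁻(aq)
Ksp = [Cd²⁺][OH⁻]^2 = [Cd²⁺](8.5×10⁻³)^2
[Cd²⁺] = 9.5×10⁻¹⁵ / (8.5×10⁻³)^2 = 1.3×10⁻¹⁰
[Cd²⁺] = 1.3×10⁻¹⁰ mol/L

1.3×10⁻¹⁰ M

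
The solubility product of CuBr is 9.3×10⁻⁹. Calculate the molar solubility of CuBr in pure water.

CuBr(s) ⇌ Cu⁺(aq) + Br⁻(aq)
Let s be the molar solubility. Then [Cu⁺] = s and [Br⁻] = s.
Ksp = [Cu⁺][Br⁻] = s · s = s^2
s^2 = 9.3×10⁻⁹
s = 9.6×10⁻⁵ M

9.6×10⁻⁵ M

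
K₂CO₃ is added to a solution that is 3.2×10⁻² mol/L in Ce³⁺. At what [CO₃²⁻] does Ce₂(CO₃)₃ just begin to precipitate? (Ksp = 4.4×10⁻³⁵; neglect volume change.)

3.5×10⁻¹¹ M

A salt starts to precipitate once the ion product Q reaches its Ksp.
Ce₂(CO₃)₃(s) ⇌ 2 Ce³⁺(aq) + 3 CO₃²⁻(aq)
Ksp = [Ce³⁺]^2[CO₃²⁻]^3 = [CO₃²⁻]^3(3.2×10⁻²)^2
[CO₃²⁻]^3 = 4.4×10⁻³⁵ / (3.2×10⁻²)^2 = 4.3×10⁻³²
[CO₃²⁻] = 3.5×10⁻¹¹ mol/L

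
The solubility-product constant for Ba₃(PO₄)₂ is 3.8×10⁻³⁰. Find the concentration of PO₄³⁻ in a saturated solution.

Ba₃(PO₄)₂(s) ⇌ 3 Ba²⁺(aq) + 2 PO₄³⁻(aq)
For each mole of Ba₃(PO₄)₂ that dissolves per liter, [Ba²⁺] = 3s and [PO₄³⁻] = 2s; let s denote this solubility.
Ksp = [Ba²⁺]^3[PO₄³⁻]^2 = (3s)^3 · (2s)^2 = 108s^5 = 3.8×10⁻³⁰
s = 5.1×10⁻⁷ M
[PO₄³⁻] = 2s = 1.0×10⁻⁶ M

1.0×10⁻⁶ M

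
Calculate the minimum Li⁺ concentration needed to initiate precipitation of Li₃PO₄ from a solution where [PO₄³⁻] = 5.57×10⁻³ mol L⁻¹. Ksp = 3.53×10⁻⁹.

8.59×10⁻³ M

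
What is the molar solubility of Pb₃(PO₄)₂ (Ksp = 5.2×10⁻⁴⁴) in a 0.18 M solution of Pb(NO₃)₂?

1.5×10⁻²¹ M

Pb₃(PO₄)₂(s) ⇌ 3 Pb²⁺(aq) + 2 PO₄³⁻(aq)
With Pb²⁺ already at 0.18 M and s small, take [Pb²⁺] ≈ 0.18 M and [PO₄³⁻] = 2s.
Ksp = [Pb²⁺]^3[PO₄³⁻]^2 = (0.18)^3(2s)^2
(2s)^2 = 5.2×10⁻⁴⁴ / (0.18)^3 = 8.9×10⁻⁴²
s = 1.5×10⁻²¹ M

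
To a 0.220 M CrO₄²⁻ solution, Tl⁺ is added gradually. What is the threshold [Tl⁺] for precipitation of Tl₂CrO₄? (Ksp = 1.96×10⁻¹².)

Each salt precipitates once Q = Ksp for that salt.
Tl₂CrO₄(s) ⇌ 2 Tl⁺(aq) + CrO₄²⁻(aq)
Ksp = [Tl⁺]^2[CrO₄²⁻] = [Tl⁺]^2(0.220)
[Tl⁺]^2 = 1.96×10⁻¹² / (0.220) = 8.91×10⁻¹²
[Tl⁺] = 2.98×10⁻⁶ M

2.98×10⁻⁶ M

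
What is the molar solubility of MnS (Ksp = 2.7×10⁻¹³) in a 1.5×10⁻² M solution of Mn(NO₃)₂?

MnS(s) ⇌ Mn²⁺(aq) + S²⁻(aq)
With Mn²⁺ already at 1.5×10⁻² M and s small, take [Mn²⁺] ≈ 1.5×10⁻² M and [S²⁻] = s.
Ksp = [Mn²⁺][S²⁻] = (1.5×10⁻²)s
s = 2.7×10⁻¹³ / (1.5×10⁻²) = 1.8×10⁻¹¹
s = 1.8×10⁻¹¹ M

1.8×10⁻¹¹ M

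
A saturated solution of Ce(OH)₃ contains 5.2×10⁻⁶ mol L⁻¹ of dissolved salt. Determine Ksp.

Ce(OH)₃(s) ⇌ Ce³⁺(aq) + 3 OH⁻(aq)
Let s be the molar solubility. Then [Ce³⁺] = s and [OH⁻] = 3s.
Ksp = [Ce³⁺][OH⁻]^3 = s · (3s)^3 = 27s^4
Ksp = 27 × (5.2×10⁻⁶)^4 = 2.0×10⁻²⁰

Ksp = 2.0×10⁻²⁰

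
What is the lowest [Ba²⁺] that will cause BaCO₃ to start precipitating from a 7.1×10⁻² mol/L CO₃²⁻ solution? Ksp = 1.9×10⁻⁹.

2.7×10⁻⁸ M

Precipitation of each salt begins when its ion product equals Ksp.
BaCO₃(s) ⇌ Ba²⁺(aq) + CO₃²⁻(aq)
Ksp = [Ba²⁺][CO₃²⁻] = [Ba²⁺](7.1×10⁻²)
[Ba²⁺] = 1.9×10⁻⁹ / (7.1×10⁻²) = 2.7×10⁻⁸
[Ba²⁺] = 2.7×10⁻⁸ mol/L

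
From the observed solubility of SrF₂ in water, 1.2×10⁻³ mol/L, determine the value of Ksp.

SrF₂(s) ⇌ Sr²⁺(aq) + 2 F⁻(aq)
Let s be the molar solubility. Then [Sr²⁺] = s and [F⁻] = 2s.
Ksp = [Sr²⁺][F⁻]^2 = s · (2s)^2 = 4s^3
Ksp = 4 × (1.2×10⁻³)^3 = 6.9×10⁻⁹

Ksp = 6.9×10⁻⁹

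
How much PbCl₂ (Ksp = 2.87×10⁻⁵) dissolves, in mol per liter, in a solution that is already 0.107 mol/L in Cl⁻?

2.51×10⁻³ M

PbCl₂(s) ⇌ Pb²⁺(aq) + 2 Cl⁻(aq)
The solution already contains Cl⁻ at 0.107 mol/L. Let s be the molar solubility of PbCl₂.
[Cl⁻] ≈ 0.107 mol/L (common ion dominates); [Pb²⁺] = s.
Ksp = [Pb²⁺][Cl⁻]^2 = s(0.107)^2
s = 2.87×10⁻⁵ / (0.107)^2 = 2.51×10⁻³
s = 2.51×10⁻³ mol/L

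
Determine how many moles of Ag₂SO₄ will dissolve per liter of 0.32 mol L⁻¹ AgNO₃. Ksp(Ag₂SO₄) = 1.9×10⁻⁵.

1.9×10⁻⁴ M

Ag₂SO₄(s) ⇌ 2 Ag⁺(aq) + SO₄²⁻(aq)
With Ag⁺ already at 0.32 mol L⁻¹ and s small, take [Ag⁺] ≈ 0.32 mol L⁻¹ and [SO₄²⁻] = s.
Ksp = [Ag⁺]^2[SO₄²⁻] = (0.32)^2s
s = 1.9×10⁻⁵ / (0.32)^2 = 1.9×10⁻⁴
s = 1.9×10⁻⁴ mol L⁻¹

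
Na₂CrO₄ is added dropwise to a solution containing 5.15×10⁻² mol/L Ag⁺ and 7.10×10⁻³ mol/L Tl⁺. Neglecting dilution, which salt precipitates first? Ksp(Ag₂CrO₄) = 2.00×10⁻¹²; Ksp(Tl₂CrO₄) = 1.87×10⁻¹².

Ag₂CrO₄

A salt starts to precipitate once the ion product Q reaches its Ksp.
For Ag₂CrO₄: [CrO₄²⁻] = (Ksp/[Ag⁺]^2) = 7.54×10⁻¹⁰ mol/L
For Tl₂CrO₄: [CrO₄²⁻] = (Ksp/[Tl⁺]^2) = 3.71×10⁻⁸ mol/L
Since Ag₂CrO₄ needs less CrO₄²⁻ to reach saturation, it precipitates first.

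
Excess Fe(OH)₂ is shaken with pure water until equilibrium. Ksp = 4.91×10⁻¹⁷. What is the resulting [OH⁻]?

4.61×10⁻⁶ M

Fe(OH)₂(s) ⇌ Fe²⁺(aq) + 2 OH⁻(aq)
With molar solubility s: [Fe²⁺] = s, [OH⁻] = 2s.
Ksp = [Fe²⁺][OH⁻]^2 = s · (2s)^2 = 4s^3 = 4.91×10⁻¹⁷
s = 2.31×10⁻⁶ mol L⁻¹
[OH⁻] = 2s = 4.61×10⁻⁶ mol L⁻¹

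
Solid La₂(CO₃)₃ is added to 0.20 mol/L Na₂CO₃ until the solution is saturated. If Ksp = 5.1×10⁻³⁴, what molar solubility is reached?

1.3×10⁻¹⁶ M

La₂(CO₃)₃(s) ⇌ 2 La³⁺(aq) + 3 CO₃²⁻(aq)
Let s be the solubility of La₂(CO₃)₃ here. The common ion gives [CO₃²⁻] ≈ 0.20 mol/L, and [La³⁺] = 2s.
Ksp = [La³⁺]^2[CO₃²⁻]^3 = (2s)^2(0.20)^3
(2s)^2 = 5.1×10⁻³⁴ / (0.20)^3 = 6.4×10⁻³²
s = 1.3×10⁻¹⁶ mol/L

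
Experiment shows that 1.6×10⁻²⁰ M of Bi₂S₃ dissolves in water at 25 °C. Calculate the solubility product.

Bi₂S₃(s) ⇌ 2 Bi³⁺(aq) + 3 S²⁻(aq)
If s mol/L of Bi₂S₃ dissolves, [Bi³⁺] = 2s and [S²⁻] = 3s.
Ksp = [Bi³⁺]^2[S²⁻]^3 = (2s)^2 · (3s)^3 = 108s^5
Ksp = 108 × (1.6×10⁻²⁰)^5 = 1.1×10⁻⁹⁷

Ksp = 1.1×10⁻⁹⁷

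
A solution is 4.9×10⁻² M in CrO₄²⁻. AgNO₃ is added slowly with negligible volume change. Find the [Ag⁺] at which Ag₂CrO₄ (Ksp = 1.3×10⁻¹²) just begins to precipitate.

5.2×10⁻⁶ M

Precipitation of each salt begins when its ion product equals Ksp.
Ag₂CrO₄(s) ⇌ 2 Ag⁺(aq) + CrO₄²⁻(aq)
Ksp = [Ag⁺]^2[CrO₄²⁻] = [Ag⁺]^2(4.9×10⁻²)
[Ag⁺]^2 = 1.3×10⁻¹² / (4.9×10⁻²) = 2.7×10⁻¹¹
[Ag⁺] = 5.2×10⁻⁶ M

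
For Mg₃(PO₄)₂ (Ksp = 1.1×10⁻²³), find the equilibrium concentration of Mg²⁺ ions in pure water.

3.0×10⁻⁵ M

Mg₃(PO₄)₂(s) ⇌ 3 Mg²⁺(aq) + 2 PO₄³⁻(aq)
Call the molar solubility s, so that [Mg²⁺] = 3s and [PO₄³⁻] = 2s.
Ksp = [Mg²⁺]^3[PO₄³⁻]^2 = (3s)^3 · (2s)^2 = 108s^5 = 1.1×10⁻²³
s = 1.0×10⁻⁵ M
[Mg²⁺] = 3s = 3.0×10⁻⁵ M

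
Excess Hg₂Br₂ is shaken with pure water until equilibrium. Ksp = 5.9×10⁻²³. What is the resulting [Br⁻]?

Hg₂Br₂(s) ⇌ Hg₂²⁺(aq) + 2 Br⁻(aq)
For each mole of Hg₂Br₂ that dissolves per liter, [Hg₂²⁺] = s and [Br⁻] = 2s; let s denote this solubility.
Ksp = [Hg₂²⁺][Br⁻]^2 = s · (2s)^2 = 4s^3 = 5.9×10⁻²³
s = 2.5×10⁻⁸ M
[Br⁻] = 2s = 4.9×10⁻⁸ M

4.9×10⁻⁸ M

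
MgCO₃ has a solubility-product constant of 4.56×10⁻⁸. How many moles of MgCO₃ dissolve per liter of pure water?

MgCO₃(s) ⇌ Mg²⁺(aq) + CO₃²⁻(aq)
Call the molar solubility s, so that [Mg²⁺] = s and [CO₃²⁻] = s.
Ksp = [Mg²⁺][CO₃²⁻] = s · s = s^2
s^2 = 4.56×10⁻⁸
s = 2.14×10⁻⁴ mol/L

2.14×10⁻⁴ M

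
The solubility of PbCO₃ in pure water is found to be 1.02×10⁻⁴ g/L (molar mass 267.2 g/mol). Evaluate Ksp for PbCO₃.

Molar solubility s = (1.02×10⁻⁴ g/L) / (267.2 g/mol) = 3.8174×10⁻⁷ mol/L
PbCO₃(s) ⇌ Pb²⁺(aq) + CO₃²⁻(aq)
For each mole of PbCO₃ that dissolves per liter, [Pb²⁺] = s and [CO₃²⁻] = s; let s denote this solubility.
Ksp = [Pb²⁺][CO₃²⁻] = s · s = s^2
Ksp = (3.8174×10⁻⁷)^2 = 1.46×10⁻¹³

Ksp = 1.46×10⁻¹³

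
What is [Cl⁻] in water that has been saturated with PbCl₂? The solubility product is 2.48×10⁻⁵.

3.67×10⁻² M

PbCl₂(s) ⇌ Pb²⁺(aq) + 2 Cl⁻(aq)
Let s be the molar solubility. Then [Pb²⁺] = s and [Cl⁻] = 2s.
Ksp = [Pb²⁺][Cl⁻]^2 = s · (2s)^2 = 4s^3 = 2.48×10⁻⁵
s = 1.84×10⁻² mol L⁻¹
[Cl⁻] = 2s = 3.67×10⁻² mol L⁻¹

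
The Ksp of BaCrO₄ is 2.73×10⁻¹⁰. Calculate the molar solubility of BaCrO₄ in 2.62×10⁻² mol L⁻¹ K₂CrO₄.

1.04×10⁻⁸ M

BaCrO₄(s) ⇌ Ba²⁺(aq) + CrO₄²⁻(aq)
CrO₄²⁻ is already present at 2.62×10⁻² mol L⁻¹. If s mol/L of BaCrO₄ dissolves, [Ba²⁺] = s while [CrO₄²⁻] ≈ 2.62×10⁻² mol L⁻¹.
Ksp = [Ba²⁺][CrO₄²⁻] = s(2.62×10⁻²)
s = 2.73×10⁻¹⁰ / (2.62×10⁻²) = 1.04×10⁻⁸
s = 1.04×10⁻⁸ mol L⁻¹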